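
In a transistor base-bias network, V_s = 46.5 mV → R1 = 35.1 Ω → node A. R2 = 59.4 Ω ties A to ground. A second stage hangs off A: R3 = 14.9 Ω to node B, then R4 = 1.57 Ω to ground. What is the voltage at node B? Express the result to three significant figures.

The second stage (R3 + R4 = 16.47 Ω) loads node A in parallel with R2.
Effective lower resistance at A: R2 ‖ 16.47 = 12.89 Ω.
First divider: V_A = V_s · 12.89/(35.1 + 12.89) = 12.49 mV.
V_B = V_A × 0.09532 = 1.191 mV.

V_B ≈ 1.19 mV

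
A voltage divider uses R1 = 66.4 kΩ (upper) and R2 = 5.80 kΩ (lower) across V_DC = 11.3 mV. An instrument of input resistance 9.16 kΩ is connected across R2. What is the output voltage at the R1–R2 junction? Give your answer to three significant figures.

V_out ≈ 0.574 mV

First combine the lower leg with the load: R2 ‖ R_L = 3.551 kΩ.
Then V_out = V_DC · R2'/(R1 + R2') = 11.3 × 3.551/69.95 = 0.5737 mV.
(Unloaded it would be 0.908 mV; the load pulls it down.)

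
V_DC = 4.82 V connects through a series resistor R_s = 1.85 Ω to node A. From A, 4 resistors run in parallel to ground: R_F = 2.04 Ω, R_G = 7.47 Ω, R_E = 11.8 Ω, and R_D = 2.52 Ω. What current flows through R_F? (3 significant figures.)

Equivalent of the parallel group: R_p = 0.9045 Ω.
Node voltage V_A = V_DC · R_p/(R_s + R_p) = 4.82 × 0.3284 = 1.583 V.
Branch current I = V_A/R_F = 1.583/2.04 = 0.7758 A.

I ≈ 0.776 A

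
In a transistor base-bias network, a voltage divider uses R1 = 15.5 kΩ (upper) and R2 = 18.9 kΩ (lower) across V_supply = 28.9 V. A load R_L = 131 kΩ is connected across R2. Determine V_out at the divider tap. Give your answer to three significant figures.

V_out ≈ 14.9 V

R2 ‖ R_L = (18.9 × 131)/(18.9 + 131) = 16.52 kΩ.
Voltage divider with the loaded lower leg: V_out = 28.9 × 16.52/(15.5 + 16.52) = 28.9 × 0.5159 = 14.91 V.
(Unloaded it would be 15.9 V; the load pulls it down.)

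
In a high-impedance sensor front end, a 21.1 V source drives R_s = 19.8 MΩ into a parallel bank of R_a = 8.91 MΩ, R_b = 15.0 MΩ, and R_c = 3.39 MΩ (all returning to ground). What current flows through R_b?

I ≈ 0.135 µA

Combine the parallel branches: R_p = (1/8.91 + 1/15.0 + 1/3.39)⁻¹ = 2.110 MΩ.
V_A = 21.1 × 2.110/21.91 = 2.032 V.
Branch current I = V_A/R_b = 2.032/15.0 = 0.1355 µA.
(Equivalently: I_total = 0.9630 µA, then current-divider fraction G_k/ΣG = 0.1407.)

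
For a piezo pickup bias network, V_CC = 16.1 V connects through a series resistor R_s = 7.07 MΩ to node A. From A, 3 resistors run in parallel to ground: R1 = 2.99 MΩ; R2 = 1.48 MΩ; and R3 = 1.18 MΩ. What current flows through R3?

I ≈ 0.965 µA

Combine the parallel branches: R_p = (1/2.99 + 1/1.48 + 1/1.18)⁻¹ = 0.5383 MΩ.
Node voltage V_A = V_CC · R_p/(R_s + R_p) = 16.1 × 0.07076 = 1.139 V.
I(R3) = V_A / R3 = 1.139/1.18 = 0.9654 µA.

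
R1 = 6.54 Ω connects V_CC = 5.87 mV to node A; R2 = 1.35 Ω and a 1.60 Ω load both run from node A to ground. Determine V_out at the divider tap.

The load sits in parallel with R2, giving an effective lower resistance R2' = R2·R_L/(R2+R_L) = 0.7322 Ω.
Then V_out = V_CC · R2'/(R1 + R2') = 5.87 × 0.7322/7.272 = 0.5910 mV.

V_out ≈ 0.591 mV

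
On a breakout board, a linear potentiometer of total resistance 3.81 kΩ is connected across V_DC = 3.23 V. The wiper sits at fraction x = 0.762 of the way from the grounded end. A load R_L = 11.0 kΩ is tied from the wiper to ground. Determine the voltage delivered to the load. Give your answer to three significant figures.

V_out ≈ 2.32 V

The pot divides into 0.9068 kΩ above the wiper and 2.903 kΩ below.
R_L loads the lower segment: effective lower R = 2.297 kΩ.
Loaded-divider output: V_out = 3.23 × 0.7170 = 2.316 V.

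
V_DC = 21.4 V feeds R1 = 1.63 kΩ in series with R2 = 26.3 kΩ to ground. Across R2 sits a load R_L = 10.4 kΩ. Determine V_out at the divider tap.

V_out ≈ 17.6 V

R2 ‖ R_L = (26.3 × 10.4)/(26.3 + 10.4) = 7.453 kΩ.
Then V_out = V_DC · R2'/(R1 + R2') = 21.4 × 7.453/9.083 = 17.56 V.
(Unloaded it would be 20.2 V; the load pulls it down.)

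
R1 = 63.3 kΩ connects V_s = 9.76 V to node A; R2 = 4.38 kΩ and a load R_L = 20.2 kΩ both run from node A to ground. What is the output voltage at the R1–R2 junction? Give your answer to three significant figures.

R2 ‖ R_L = (4.38 × 20.2)/(4.38 + 20.2) = 3.600 kΩ.
Now apply the divider: V_out = 9.76 × 0.05380 = 0.5251 V.

V_out ≈ 0.525 V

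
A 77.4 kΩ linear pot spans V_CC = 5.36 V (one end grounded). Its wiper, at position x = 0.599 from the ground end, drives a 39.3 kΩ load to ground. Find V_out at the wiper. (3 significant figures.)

The pot divides into 31.04 kΩ above the wiper and 46.36 kΩ below.
R_L loads the lower segment: effective lower R = 21.27 kΩ.
Then V_out = V_CC · 21.27/(31.04 + 21.27) = 2.180 V.
(Unloaded: V_out = x·V_CC = 3.21 V.)

V_out ≈ 2.18 V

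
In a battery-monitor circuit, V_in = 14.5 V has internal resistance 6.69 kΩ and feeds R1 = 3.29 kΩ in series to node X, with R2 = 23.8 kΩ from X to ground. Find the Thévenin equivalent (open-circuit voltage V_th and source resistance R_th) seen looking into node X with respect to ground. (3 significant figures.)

V_th ≈ 10.2 V, R_th ≈ 7.03 kΩ

R1' = 6.69 + 3.29 = 9.980 kΩ (source resistance + R1).
With X open, the divider is unloaded: V_th = 14.5 × 23.8/33.78 = 10.22 V.
Zeroing V_in shorts the top of R1' to ground, so R_th = R1' ‖ R2 = 7.031 kΩ.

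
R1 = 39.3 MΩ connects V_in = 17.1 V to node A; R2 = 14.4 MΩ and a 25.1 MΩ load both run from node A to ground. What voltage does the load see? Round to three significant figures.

First combine the lower leg with the load: R2 ‖ R_L = 9.150 MΩ.
Voltage divider with the loaded lower leg: V_out = 17.1 × 9.150/(39.3 + 9.150) = 17.1 × 0.1889 = 3.230 V.

V_out ≈ 3.23 V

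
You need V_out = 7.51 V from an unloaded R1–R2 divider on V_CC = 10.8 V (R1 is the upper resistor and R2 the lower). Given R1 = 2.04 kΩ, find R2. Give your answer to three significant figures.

R2 ≈ 4.66 kΩ

The divider ratio is R2/(R1+R2) = 7.51/10.8 = 0.6954.
Rearranging, R2 = R1·k/(1−k) = 2.04 × 2.283 = 4.657 kΩ.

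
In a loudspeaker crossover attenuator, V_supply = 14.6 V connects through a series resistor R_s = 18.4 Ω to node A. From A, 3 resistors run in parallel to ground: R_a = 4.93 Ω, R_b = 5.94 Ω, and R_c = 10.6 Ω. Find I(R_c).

I ≈ 0.144 A

Parallel bank: R_p = 1/(1/4.93 + 1/5.94 + 1/10.6) = 2.148 Ω.
V_A = 14.6 × 2.148/20.55 = 1.526 V.
Branch current I = V_A/R_c = 1.526/10.6 = 0.1440 A.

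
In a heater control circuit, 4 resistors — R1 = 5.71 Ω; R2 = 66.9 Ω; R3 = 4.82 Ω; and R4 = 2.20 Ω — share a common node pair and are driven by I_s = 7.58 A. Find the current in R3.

Total conductance ΣG = 1/5.71 + 1/66.9 + 1/4.82 + 1/2.20 = 0.8521 (units of 1/Ω).
By the current-divider rule, I = I_s · G_k/ΣG = 7.58 × 0.2435 = 1.846 A.

I ≈ 1.85 A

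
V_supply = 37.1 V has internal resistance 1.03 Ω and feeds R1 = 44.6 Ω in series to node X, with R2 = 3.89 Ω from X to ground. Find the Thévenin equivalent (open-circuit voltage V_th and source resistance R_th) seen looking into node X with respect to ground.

V_th ≈ 2.91 V, R_th ≈ 3.58 Ω

R1' = 1.03 + 44.6 = 45.63 Ω (source resistance + R1).
V_th is the unloaded tap voltage: V_supply · R2/(R1'+R2) = 37.1 × 0.07855 = 2.914 V.
With V_supply suppressed (replaced by a short), R_th = R1' ‖ R2 = (45.63 × 3.89)/(45.63 + 3.89) = 3.584 Ω.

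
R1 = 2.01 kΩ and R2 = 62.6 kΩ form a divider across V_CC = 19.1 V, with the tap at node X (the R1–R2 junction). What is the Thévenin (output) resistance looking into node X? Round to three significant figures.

R_th ≈ 1.95 kΩ

With V_CC suppressed (replaced by a short), R_th = R1 ‖ R2 = (2.010 × 62.6)/(2.010 + 62.6) = 1.947 kΩ.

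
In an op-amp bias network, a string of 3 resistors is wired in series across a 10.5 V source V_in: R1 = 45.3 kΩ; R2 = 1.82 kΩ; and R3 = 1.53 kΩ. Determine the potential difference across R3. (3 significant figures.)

V ≈ 0.330 V

Series total: ΣR = 45.3 + 1.82 + 1.53 = 48.65 kΩ.
V = V_in · R/ΣR = 10.5 × 0.03145 = 0.3302 V.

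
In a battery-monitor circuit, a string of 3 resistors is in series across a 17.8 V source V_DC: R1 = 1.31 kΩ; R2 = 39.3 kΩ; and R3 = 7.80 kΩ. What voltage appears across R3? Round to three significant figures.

V ≈ 2.87 V

ΣR = 1.31 + 39.3 + 7.80 = 48.41 kΩ.
By the voltage-divider rule, V = 17.8 × 7.800/48.41 = 2.868 V.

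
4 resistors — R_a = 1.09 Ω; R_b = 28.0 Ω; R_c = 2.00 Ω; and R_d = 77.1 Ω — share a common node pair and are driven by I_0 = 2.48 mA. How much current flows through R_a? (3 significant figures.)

Total conductance ΣG = 1/1.09 + 1/28.0 + 1/2.00 + 1/77.1 = 1.466 (units of 1/Ω).
By the current-divider rule, I = I_0 · G_k/ΣG = 2.48 × 0.6258 = 1.552 mA.

I ≈ 1.55 mA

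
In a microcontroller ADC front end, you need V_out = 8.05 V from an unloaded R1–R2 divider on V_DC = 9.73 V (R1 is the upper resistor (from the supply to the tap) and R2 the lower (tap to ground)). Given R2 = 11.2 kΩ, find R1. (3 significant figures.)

Required fraction k = V_out/V_DC = 0.8273.
So R1 = R2 · (V_DC/V_out − 1) = 11.2 × (9.73/8.05 − 1) = 11.2 × 0.2087 = 2.337 kΩ.

R1 ≈ 2.34 kΩ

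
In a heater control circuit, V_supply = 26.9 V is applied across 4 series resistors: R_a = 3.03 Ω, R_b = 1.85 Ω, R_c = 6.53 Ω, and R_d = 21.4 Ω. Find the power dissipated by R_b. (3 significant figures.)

The common current is I = 26.9/32.81 = 0.8199 A.
V(R_b) = I·R = 1.517 V; P = V·I = 1.517 × 0.8199 = 1.244 W.

P ≈ 1.24 W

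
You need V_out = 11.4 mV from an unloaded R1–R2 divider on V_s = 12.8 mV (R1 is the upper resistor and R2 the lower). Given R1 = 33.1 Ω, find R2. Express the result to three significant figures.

R2 ≈ 270 Ω

V_out/V_s = R2/(R1+R2) = 0.8906.
R2 = R1 · 0.8906/(1 − 0.8906) = 269.5 Ω.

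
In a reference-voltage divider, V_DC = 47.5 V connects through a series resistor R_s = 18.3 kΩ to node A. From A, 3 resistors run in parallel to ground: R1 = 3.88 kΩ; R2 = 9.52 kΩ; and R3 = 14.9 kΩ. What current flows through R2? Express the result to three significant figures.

I ≈ 0.563 mA

Combine the parallel branches: R_p = (1/3.88 + 1/9.52 + 1/14.9)⁻¹ = 2.326 kΩ.
Node voltage V_A = V_DC · R_p/(R_s + R_p) = 47.5 × 0.1128 = 5.357 V.
Branch current I = V_A/R2 = 5.357/9.52 = 0.5627 mA.
(Equivalently: I_total = 2.303 mA, then current-divider fraction G_k/ΣG = 0.2443.)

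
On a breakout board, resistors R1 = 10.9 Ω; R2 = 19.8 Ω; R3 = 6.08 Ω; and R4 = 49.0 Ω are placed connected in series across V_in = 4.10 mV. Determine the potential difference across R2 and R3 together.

V ≈ 1.24 mV

ΣR = 10.9 + 19.8 + 6.08 + 49.0 = 85.78 Ω.
R_{R2..R3} = 19.8 + 6.08 = 25.88 Ω.
Voltage divider: V = V_in · (25.88 / 85.78) = 4.10 × 0.3017 = 1.237 mV.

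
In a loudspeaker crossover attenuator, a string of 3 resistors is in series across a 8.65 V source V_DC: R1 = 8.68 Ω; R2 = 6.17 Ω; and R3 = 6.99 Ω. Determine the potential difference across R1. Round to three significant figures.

ΣR = 8.68 + 6.17 + 6.99 = 21.84 Ω.
By the voltage-divider rule, V = 8.65 × 8.680/21.84 = 3.438 V.

V ≈ 3.44 V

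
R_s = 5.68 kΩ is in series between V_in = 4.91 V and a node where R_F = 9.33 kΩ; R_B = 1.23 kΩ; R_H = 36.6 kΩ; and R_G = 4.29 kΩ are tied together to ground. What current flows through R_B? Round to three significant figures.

I ≈ 0.518 mA

Parallel bank: R_p = 1/(1/9.33 + 1/1.23 + 1/36.6 + 1/4.29) = 0.8470 kΩ.
V_A by voltage divider: V_A = 4.91 × 0.8470/(5.68 + 0.8470) = 0.6372 V.
Branch current I = V_A/R_B = 0.6372/1.23 = 0.5180 mA.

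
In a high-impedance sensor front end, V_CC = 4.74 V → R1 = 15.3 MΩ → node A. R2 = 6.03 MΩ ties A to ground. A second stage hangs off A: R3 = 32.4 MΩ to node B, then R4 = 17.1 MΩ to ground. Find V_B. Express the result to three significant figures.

Looking into the second stage from A: R3 + R4 = 49.50 MΩ appears in parallel with R2.
Effective lower resistance at A: R2 ‖ 49.50 = 5.375 MΩ.
So V_A = 4.74 × 0.2600 = 1.232 V.
V_B = V_A × 0.3455 = 0.4257 V.

V_B ≈ 0.426 V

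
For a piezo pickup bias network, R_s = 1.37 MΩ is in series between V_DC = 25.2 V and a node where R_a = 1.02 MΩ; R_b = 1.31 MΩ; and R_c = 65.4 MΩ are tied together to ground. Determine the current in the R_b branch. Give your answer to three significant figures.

I ≈ 5.64 µA

Equivalent of the parallel group: R_p = 0.5685 MΩ.
Node voltage V_A = V_DC · R_p/(R_s + R_p) = 25.2 × 0.2933 = 7.390 V.
I(R_b) = V_A / R_b = 7.390/1.31 = 5.641 µA.
(Check via current divider: I_total = 13.00 µA; share G_k/ΣG = 0.4340 → same result.)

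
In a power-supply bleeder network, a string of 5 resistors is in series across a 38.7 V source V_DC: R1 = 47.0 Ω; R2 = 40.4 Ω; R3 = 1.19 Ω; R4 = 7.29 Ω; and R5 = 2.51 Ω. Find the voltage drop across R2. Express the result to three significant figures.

V ≈ 15.9 V

Total series resistance ΣR = 47.0 + 40.4 + 1.19 + 7.29 + 2.51 = 98.39 Ω.
By the voltage-divider rule, V = 38.7 × 40.40/98.39 = 15.89 V.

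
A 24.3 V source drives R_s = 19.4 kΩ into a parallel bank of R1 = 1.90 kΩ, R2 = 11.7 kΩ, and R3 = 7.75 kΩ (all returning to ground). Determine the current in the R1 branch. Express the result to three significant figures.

Equivalent of the parallel group: R_p = 1.350 kΩ.
V_A = 24.3 × 1.350/20.75 = 1.581 V.
I(R1) = V_A / R1 = 1.581/1.90 = 0.8320 mA.

I ≈ 0.832 mA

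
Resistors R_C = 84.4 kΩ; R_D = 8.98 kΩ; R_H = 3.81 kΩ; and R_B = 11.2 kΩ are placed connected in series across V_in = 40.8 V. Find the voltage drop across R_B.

Series total: ΣR = 84.4 + 8.98 + 3.81 + 11.2 = 108.4 kΩ.
By the voltage-divider rule, V = 40.8 × 11.20/108.4 = 4.216 V.

V ≈ 4.22 V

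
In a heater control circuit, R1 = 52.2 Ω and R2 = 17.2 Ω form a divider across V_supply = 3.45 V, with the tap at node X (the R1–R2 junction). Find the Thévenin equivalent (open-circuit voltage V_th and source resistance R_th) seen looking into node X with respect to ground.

With X open, the divider is unloaded: V_th = 3.45 × 17.2/69.40 = 0.8550 V.
With V_supply suppressed (replaced by a short), R_th = R1 ‖ R2 = (52.20 × 17.2)/(52.20 + 17.2) = 12.94 Ω.

V_th ≈ 0.855 V, R_th ≈ 12.9 Ω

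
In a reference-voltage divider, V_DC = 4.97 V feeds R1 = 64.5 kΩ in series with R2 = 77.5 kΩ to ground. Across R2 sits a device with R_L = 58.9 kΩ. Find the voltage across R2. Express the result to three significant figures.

V_out ≈ 1.70 V

R2 ‖ R_L = (77.5 × 58.9)/(77.5 + 58.9) = 33.47 kΩ.
Voltage divider with the loaded lower leg: V_out = 4.97 × 33.47/(64.5 + 33.47) = 4.97 × 0.3416 = 1.698 V.
(Unloaded it would be 2.71 V; the load pulls it down.)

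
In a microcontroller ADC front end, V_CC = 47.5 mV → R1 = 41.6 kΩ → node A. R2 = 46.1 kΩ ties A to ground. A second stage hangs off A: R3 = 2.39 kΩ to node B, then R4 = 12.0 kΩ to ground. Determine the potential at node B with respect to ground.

Looking into the second stage from A: R3 + R4 = 14.39 kΩ appears in parallel with R2.
Effective lower resistance at A: R2 ‖ 14.39 = 10.97 kΩ.
First divider: V_A = V_CC · 10.97/(41.6 + 10.97) = 9.910 mV.
Then the unloaded second divider: V_B = V_A × R4/(R3+R4) = 9.910 × 0.8339 = 8.264 mV.

V_B ≈ 8.26 mV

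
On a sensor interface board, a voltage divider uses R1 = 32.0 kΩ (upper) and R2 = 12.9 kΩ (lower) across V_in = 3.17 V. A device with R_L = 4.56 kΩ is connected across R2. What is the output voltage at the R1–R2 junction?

V_out ≈ 0.302 V

First combine the lower leg with the load: R2 ‖ R_L = 3.369 kΩ.
Voltage divider with the loaded lower leg: V_out = 3.17 × 3.369/(32.0 + 3.369) = 3.17 × 0.09525 = 0.3020 V.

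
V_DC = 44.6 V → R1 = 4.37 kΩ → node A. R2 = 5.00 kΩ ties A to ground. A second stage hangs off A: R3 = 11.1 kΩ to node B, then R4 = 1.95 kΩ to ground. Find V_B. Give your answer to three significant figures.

V_B ≈ 3.02 V

Looking into the second stage from A: R3 + R4 = 13.05 kΩ appears in parallel with R2.
R2 ‖ (R3+R4) = 3.615 kΩ.
So V_A = 44.6 × 0.4527 = 20.19 V.
Then the unloaded second divider: V_B = V_A × R4/(R3+R4) = 20.19 × 0.1494 = 3.017 V.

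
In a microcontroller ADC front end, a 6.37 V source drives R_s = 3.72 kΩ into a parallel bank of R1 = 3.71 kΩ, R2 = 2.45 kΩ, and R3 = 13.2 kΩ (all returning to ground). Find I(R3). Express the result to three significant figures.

Parallel bank: R_p = 1/(1/3.71 + 1/2.45 + 1/13.2) = 1.327 kΩ.
V_A by voltage divider: V_A = 6.37 × 1.327/(3.72 + 1.327) = 1.675 V.
Branch current I = V_A/R3 = 1.675/13.2 = 0.1269 mA.

I ≈ 0.127 mA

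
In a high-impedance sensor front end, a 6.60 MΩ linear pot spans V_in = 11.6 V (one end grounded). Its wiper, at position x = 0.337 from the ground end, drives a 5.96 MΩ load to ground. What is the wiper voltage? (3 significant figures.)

The pot divides into 4.376 MΩ above the wiper and 2.224 MΩ below.
R_L loads the lower segment: effective lower R = 1.620 MΩ.
Then V_out = V_in · 1.620/(4.376 + 1.620) = 3.134 V.

V_out ≈ 3.13 V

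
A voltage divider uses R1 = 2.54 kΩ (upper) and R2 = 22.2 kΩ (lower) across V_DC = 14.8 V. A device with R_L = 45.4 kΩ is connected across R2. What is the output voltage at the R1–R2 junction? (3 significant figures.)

V_out ≈ 12.6 V

First combine the lower leg with the load: R2 ‖ R_L = 14.91 kΩ.
Then V_out = V_DC · R2'/(R1 + R2') = 14.8 × 14.91/17.45 = 12.65 V.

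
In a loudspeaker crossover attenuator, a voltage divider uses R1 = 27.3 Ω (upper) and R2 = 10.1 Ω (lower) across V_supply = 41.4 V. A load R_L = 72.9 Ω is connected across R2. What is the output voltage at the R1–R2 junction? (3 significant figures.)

R2 ‖ R_L = (10.1 × 72.9)/(10.1 + 72.9) = 8.871 Ω.
Then V_out = V_supply · R2'/(R1 + R2') = 41.4 × 8.871/36.17 = 10.15 V.
(Unloaded it would be 11.2 V; the load pulls it down.)

V_out ≈ 10.2 V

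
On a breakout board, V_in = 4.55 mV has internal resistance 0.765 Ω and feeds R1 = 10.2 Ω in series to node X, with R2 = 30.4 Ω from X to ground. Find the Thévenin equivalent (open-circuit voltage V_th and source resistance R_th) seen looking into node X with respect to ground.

R1' = 0.765 + 10.2 = 10.96 Ω (source resistance + R1).
V_th is the unloaded tap voltage: V_in · R2/(R1'+R2) = 4.55 × 0.7349 = 3.344 mV.
Zeroing V_in shorts the top of R1' to ground, so R_th = R1' ‖ R2 = 8.058 Ω.

V_th ≈ 3.34 mV, R_th ≈ 8.06 Ω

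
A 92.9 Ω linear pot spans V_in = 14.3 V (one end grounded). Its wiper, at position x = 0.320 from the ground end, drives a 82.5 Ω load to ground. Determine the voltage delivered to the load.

Lower segment x·R_p = 29.73 Ω; upper segment (1−x)·R_p = 63.17 Ω.
Lower segment in parallel with the load: 29.73 ‖ 82.5 = 21.85 Ω.
Loaded-divider output: V_out = 14.3 × 0.2570 = 3.675 V.

V_out ≈ 3.68 V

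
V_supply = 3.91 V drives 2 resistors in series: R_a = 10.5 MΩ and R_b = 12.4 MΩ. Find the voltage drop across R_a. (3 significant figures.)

Total series resistance ΣR = 10.5 + 12.4 = 22.90 MΩ.
V = V_supply · R/ΣR = 3.91 × 0.4585 = 1.793 V.

V ≈ 1.79 V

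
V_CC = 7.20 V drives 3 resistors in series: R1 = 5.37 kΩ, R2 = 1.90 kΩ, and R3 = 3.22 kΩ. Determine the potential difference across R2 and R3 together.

Total series resistance ΣR = 5.37 + 1.90 + 3.22 = 10.49 kΩ.
R_{R2..R3} = 1.90 + 3.22 = 5.120 kΩ.
By the voltage-divider rule, V = 7.20 × 5.120/10.49 = 3.514 V.

V ≈ 3.51 V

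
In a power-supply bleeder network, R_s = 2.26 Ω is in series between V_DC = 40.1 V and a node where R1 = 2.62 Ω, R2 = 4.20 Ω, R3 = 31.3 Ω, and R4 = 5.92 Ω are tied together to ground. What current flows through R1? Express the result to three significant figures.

Combine the parallel branches: R_p = (1/2.62 + 1/4.20 + 1/31.3 + 1/5.92)⁻¹ = 1.219 Ω.
V_A = 40.1 × 1.219/3.479 = 14.05 V.
I(R1) = V_A / R1 = 14.05/2.62 = 5.362 A.

I ≈ 5.36 A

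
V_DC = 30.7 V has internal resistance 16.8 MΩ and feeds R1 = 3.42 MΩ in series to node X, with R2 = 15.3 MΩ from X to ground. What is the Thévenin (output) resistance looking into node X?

R_th ≈ 8.71 MΩ

R1' = 16.8 + 3.42 = 20.22 MΩ (source resistance + R1).
Looking into X with the source shorted: R_th = R1'·R2/(R1'+R2) = 20.22 × 15.3/35.52 = 8.710 MΩ.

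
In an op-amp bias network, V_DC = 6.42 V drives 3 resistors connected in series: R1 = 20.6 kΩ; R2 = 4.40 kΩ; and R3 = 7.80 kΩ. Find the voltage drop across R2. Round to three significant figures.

V ≈ 0.861 V

Series total: ΣR = 20.6 + 4.40 + 7.80 = 32.80 kΩ.
Voltage divider: V = V_DC · (4.400 / 32.80) = 6.42 × 0.1341 = 0.8612 V.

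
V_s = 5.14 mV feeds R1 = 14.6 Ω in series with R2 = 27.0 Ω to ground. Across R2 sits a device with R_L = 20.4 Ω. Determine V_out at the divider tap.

V_out ≈ 2.28 mV

The load sits in parallel with R2, giving an effective lower resistance R2' = R2·R_L/(R2+R_L) = 11.62 Ω.
Now apply the divider: V_out = 5.14 × 0.4432 = 2.278 mV.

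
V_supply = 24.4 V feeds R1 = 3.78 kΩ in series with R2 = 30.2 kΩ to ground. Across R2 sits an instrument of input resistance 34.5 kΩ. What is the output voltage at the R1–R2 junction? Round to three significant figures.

V_out ≈ 19.8 V

R2 ‖ R_L = (30.2 × 34.5)/(30.2 + 34.5) = 16.10 kΩ.
Now apply the divider: V_out = 24.4 × 0.8099 = 19.76 V.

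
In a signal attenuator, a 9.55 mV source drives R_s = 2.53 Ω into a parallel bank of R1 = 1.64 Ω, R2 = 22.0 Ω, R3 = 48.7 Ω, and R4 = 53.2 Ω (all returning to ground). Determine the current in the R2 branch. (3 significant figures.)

I ≈ 0.157 mA

Combine the parallel branches: R_p = (1/1.64 + 1/22.0 + 1/48.7 + 1/53.2)⁻¹ = 1.440 Ω.
V_A by voltage divider: V_A = 9.55 × 1.440/(2.53 + 1.440) = 3.464 mV.
Branch current I = V_A/R2 = 3.464/22.0 = 0.1574 mA.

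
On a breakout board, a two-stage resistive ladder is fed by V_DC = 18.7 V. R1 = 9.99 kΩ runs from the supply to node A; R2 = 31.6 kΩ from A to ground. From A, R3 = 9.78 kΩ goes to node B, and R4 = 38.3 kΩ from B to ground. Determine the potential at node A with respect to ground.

The second stage (R3 + R4 = 48.08 kΩ) loads node A in parallel with R2.
Effective lower resistance at A: R2 ‖ 48.08 = 19.07 kΩ.
So V_A = 18.7 × 0.6562 = 12.27 V.

V_A ≈ 12.3 V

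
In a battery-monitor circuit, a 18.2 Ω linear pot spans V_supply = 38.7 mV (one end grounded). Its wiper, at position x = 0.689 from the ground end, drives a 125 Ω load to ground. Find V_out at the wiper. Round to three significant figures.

Lower segment x·R_p = 12.54 Ω; upper segment (1−x)·R_p = 5.660 Ω.
(x·R_p) ‖ R_L = 11.40 Ω.
V_out = 38.7 × 11.40/(5.660 + 11.40) = 25.86 mV.

V_out ≈ 25.9 mV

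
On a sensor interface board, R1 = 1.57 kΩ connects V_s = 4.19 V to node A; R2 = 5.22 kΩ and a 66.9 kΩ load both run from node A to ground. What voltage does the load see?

R2 ‖ R_L = (5.22 × 66.9)/(5.22 + 66.9) = 4.842 kΩ.
Now apply the divider: V_out = 4.19 × 0.7552 = 3.164 V.

V_out ≈ 3.16 V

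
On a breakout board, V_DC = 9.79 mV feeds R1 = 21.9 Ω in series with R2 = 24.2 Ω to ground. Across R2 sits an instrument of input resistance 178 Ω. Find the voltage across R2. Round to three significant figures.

R2 ‖ R_L = (24.2 × 178)/(24.2 + 178) = 21.30 Ω.
Voltage divider with the loaded lower leg: V_out = 9.79 × 21.30/(21.9 + 21.30) = 9.79 × 0.4931 = 4.827 mV.
(Unloaded it would be 5.14 mV; the load pulls it down.)

V_out ≈ 4.83 mV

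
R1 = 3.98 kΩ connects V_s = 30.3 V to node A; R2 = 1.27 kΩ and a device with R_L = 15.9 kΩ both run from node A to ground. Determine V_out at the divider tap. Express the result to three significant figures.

V_out ≈ 6.91 V

R2 ‖ R_L = (1.27 × 15.9)/(1.27 + 15.9) = 1.176 kΩ.
Now apply the divider: V_out = 30.3 × 0.2281 = 6.911 V.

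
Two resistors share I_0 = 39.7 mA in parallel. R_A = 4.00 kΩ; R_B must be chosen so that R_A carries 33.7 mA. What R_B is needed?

R_B ≈ 22.5 kΩ

The fraction through R_A equals R_B/(R_A+R_B).
33.7/39.7 = R_B/(R_A + R_B) → R_B = R_A · (0.8489)/(1 − 0.8489) = 4.00 × 5.617 = 22.47 kΩ.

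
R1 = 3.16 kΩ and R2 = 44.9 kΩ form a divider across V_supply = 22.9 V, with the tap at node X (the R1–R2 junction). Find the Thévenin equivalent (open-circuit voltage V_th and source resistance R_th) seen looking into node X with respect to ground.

Open-circuit (no load on X): V_th = V_supply · R2/(R1 + R2) = 22.9 × 44.9/(3.160 + 44.9) = 21.39 V.
Looking into X with the source shorted: R_th = R1·R2/(R1+R2) = 3.160 × 44.9/48.06 = 2.952 kΩ.

V_th ≈ 21.4 V, R_th ≈ 2.95 kΩ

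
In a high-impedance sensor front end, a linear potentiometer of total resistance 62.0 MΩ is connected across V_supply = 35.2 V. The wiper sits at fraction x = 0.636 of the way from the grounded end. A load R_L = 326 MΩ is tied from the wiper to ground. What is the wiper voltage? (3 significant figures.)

V_out ≈ 21.4 V

The pot divides into 22.57 MΩ above the wiper and 39.43 MΩ below.
R_L loads the lower segment: effective lower R = 35.18 MΩ.
V_out = 35.2 × 35.18/(22.57 + 35.18) = 21.44 V.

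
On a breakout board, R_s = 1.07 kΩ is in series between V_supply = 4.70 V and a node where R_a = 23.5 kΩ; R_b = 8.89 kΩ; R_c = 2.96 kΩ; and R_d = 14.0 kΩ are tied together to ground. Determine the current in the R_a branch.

I ≈ 0.125 mA

Parallel bank: R_p = 1/(1/23.5 + 1/8.89 + 1/2.96 + 1/14.0) = 1.772 kΩ.
V_A by voltage divider: V_A = 4.70 × 1.772/(1.07 + 1.772) = 2.931 V.
I(R_a) = V_A / R_a = 2.931/23.5 = 0.1247 mA.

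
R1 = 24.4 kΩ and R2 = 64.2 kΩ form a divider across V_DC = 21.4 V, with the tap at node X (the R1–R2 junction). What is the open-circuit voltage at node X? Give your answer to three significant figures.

Open-circuit (no load on X): V_th = V_DC · R2/(R1 + R2) = 21.4 × 64.2/(24.40 + 64.2) = 15.51 V.

V_th ≈ 15.5 V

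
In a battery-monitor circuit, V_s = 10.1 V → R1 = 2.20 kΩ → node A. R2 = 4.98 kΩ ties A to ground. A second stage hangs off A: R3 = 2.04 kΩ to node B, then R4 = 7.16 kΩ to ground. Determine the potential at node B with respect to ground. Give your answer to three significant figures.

V_B ≈ 4.68 V

The second stage (R3 + R4 = 9.200 kΩ) loads node A in parallel with R2.
R2 ‖ (R3+R4) = 3.231 kΩ.
So V_A = 10.1 × 0.5949 = 6.009 V.
V_B = V_A × 0.7783 = 4.676 V.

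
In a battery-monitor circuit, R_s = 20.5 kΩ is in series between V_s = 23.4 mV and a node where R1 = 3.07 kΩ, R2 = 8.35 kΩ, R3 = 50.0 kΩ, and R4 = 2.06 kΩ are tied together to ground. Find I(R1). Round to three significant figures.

Parallel bank: R_p = 1/(1/3.07 + 1/8.35 + 1/50.0 + 1/2.06) = 1.052 kΩ.
V_A = 23.4 × 1.052/21.55 = 1.142 mV.
I(R1) = V_A / R1 = 1.142/3.07 = 0.3719 µA.

I ≈ 0.372 µA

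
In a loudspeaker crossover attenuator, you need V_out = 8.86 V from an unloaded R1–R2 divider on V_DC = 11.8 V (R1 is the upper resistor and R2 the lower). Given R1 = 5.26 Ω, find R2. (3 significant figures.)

Required fraction k = V_out/V_DC = 0.7508.
Rearranging, R2 = R1·k/(1−k) = 5.26 × 3.014 = 15.85 Ω.

R2 ≈ 15.9 Ω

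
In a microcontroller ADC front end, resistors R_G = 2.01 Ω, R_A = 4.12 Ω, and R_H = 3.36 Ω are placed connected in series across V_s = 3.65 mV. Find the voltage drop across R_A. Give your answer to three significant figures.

V ≈ 1.58 mV

ΣR = 2.01 + 4.12 + 3.36 = 9.490 Ω.
V = V_s · R/ΣR = 3.65 × 0.4341 = 1.585 mV.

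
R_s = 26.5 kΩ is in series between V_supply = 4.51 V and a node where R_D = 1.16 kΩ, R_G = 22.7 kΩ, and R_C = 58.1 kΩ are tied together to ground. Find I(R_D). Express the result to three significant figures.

I ≈ 0.153 mA

Equivalent of the parallel group: R_p = 1.083 kΩ.
V_A by voltage divider: V_A = 4.51 × 1.083/(26.5 + 1.083) = 0.1771 V.
Branch current I = V_A/R_D = 0.1771/1.16 = 0.1527 mA.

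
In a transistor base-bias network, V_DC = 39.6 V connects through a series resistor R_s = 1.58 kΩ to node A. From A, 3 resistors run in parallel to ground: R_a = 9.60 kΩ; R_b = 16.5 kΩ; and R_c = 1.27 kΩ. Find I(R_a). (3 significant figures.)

I ≈ 1.65 mA

Combine the parallel branches: R_p = (1/9.60 + 1/16.5 + 1/1.27)⁻¹ = 1.050 kΩ.
V_A by voltage divider: V_A = 39.6 × 1.050/(1.58 + 1.050) = 15.81 V.
I(R_a) = V_A / R_a = 15.81/9.60 = 1.647 mA.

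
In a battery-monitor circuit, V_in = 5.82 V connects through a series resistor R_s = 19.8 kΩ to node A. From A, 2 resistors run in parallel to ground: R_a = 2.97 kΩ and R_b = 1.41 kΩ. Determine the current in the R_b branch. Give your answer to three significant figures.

Combine the parallel branches: R_p = (1/2.97 + 1/1.41)⁻¹ = 0.9561 kΩ.
Node voltage V_A = V_in · R_p/(R_s + R_p) = 5.82 × 0.04606 = 0.2681 V.
I(R_b) = V_A / R_b = 0.2681/1.41 = 0.1901 mA.
(Equivalently: I_total = 0.2804 mA, then current-divider fraction G_k/ΣG = 0.6781.)

I ≈ 0.190 mA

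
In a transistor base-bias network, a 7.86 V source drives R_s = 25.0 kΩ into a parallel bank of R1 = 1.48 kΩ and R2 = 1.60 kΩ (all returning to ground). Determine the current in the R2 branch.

I ≈ 0.147 mA

Parallel bank: R_p = 1/(1/1.48 + 1/1.60) = 0.7688 kΩ.
V_A = 7.86 × 0.7688/25.77 = 0.2345 V.
Branch current I = V_A/R2 = 0.2345/1.60 = 0.1466 mA.
(Check via current divider: I_total = 0.3050 mA; share G_k/ΣG = 0.4805 → same result.)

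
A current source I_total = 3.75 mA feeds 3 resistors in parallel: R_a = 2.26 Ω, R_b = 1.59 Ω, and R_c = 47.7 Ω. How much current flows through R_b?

Total conductance ΣG = 1/2.26 + 1/1.59 + 1/47.7 = 1.092 (units of 1/Ω).
By the current-divider rule, I = I_total · G_k/ΣG = 3.75 × 0.5757 = 2.159 mA.

I ≈ 2.16 mA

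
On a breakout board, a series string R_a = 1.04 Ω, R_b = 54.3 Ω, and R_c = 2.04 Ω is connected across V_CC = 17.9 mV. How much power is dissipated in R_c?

ΣR = 57.38 Ω → I = 17.9/57.38 = 0.3120 mA.
P = I²R = 0.09732 × 2.04 = 0.1985 µW.

P ≈ 0.199 µW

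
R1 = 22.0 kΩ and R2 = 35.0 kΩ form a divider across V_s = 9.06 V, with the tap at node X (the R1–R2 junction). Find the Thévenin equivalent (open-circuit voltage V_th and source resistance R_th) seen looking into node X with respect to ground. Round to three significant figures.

With X open, the divider is unloaded: V_th = 9.06 × 35.0/57.00 = 5.563 V.
Zeroing V_s shorts the top of R1 to ground, so R_th = R1 ‖ R2 = 13.51 kΩ.

V_th ≈ 5.56 V, R_th ≈ 13.5 kΩ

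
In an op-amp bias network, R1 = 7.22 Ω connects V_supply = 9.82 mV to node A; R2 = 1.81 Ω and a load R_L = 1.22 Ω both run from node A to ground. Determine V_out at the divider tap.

V_out ≈ 0.900 mV

R2 ‖ R_L = (1.81 × 1.22)/(1.81 + 1.22) = 0.7288 Ω.
Now apply the divider: V_out = 9.82 × 0.09168 = 0.9003 mV.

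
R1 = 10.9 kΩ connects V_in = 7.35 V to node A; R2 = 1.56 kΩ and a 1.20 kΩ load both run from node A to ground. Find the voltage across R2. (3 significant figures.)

The load sits in parallel with R2, giving an effective lower resistance R2' = R2·R_L/(R2+R_L) = 0.6783 kΩ.
Then V_out = V_in · R2'/(R1 + R2') = 7.35 × 0.6783/11.58 = 0.4306 V.

V_out ≈ 0.431 V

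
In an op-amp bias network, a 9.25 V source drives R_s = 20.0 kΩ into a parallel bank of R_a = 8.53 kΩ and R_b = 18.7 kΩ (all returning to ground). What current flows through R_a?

I ≈ 0.246 mA

Parallel bank: R_p = 1/(1/8.53 + 1/18.7) = 5.858 kΩ.
Node voltage V_A = V_DC · R_p/(R_s + R_p) = 9.25 × 0.2265 = 2.096 V.
Branch current I = V_A/R_a = 2.096/8.53 = 0.2457 mA.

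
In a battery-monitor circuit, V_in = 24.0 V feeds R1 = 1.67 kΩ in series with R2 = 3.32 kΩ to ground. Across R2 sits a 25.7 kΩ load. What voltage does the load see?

V_out ≈ 15.3 V

First combine the lower leg with the load: R2 ‖ R_L = 2.940 kΩ.
Then V_out = V_in · R2'/(R1 + R2') = 24.0 × 2.940/4.610 = 15.31 V.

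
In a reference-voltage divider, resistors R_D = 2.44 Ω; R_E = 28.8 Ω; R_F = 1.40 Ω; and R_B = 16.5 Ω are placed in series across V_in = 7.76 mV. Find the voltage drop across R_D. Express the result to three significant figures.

V ≈ 0.385 mV

ΣR = 2.44 + 28.8 + 1.40 + 16.5 = 49.14 Ω.
By the voltage-divider rule, V = 7.76 × 2.440/49.14 = 0.3853 mV.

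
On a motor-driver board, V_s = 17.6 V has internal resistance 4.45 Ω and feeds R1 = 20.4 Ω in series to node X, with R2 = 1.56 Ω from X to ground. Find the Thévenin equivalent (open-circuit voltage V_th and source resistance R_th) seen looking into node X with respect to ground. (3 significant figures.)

V_th ≈ 1.04 V, R_th ≈ 1.47 Ω

R1' = 4.45 + 20.4 = 24.85 Ω (source resistance + R1).
V_th is the unloaded tap voltage: V_s · R2/(R1'+R2) = 17.6 × 0.05907 = 1.040 V.
With V_s suppressed (replaced by a short), R_th = R1' ‖ R2 = (24.85 × 1.56)/(24.85 + 1.56) = 1.468 Ω.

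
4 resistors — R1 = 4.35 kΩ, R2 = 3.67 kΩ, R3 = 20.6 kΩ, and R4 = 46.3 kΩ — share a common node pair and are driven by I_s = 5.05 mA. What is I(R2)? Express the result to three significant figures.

Conductances: ΣG = 1/4.35 + 1/3.67 + 1/20.6 + 1/46.3 = 0.5725 (1/kΩ).
By the current-divider rule, I = I_s · G_k/ΣG = 5.05 × 0.4759 = 2.404 mA.

I ≈ 2.40 mA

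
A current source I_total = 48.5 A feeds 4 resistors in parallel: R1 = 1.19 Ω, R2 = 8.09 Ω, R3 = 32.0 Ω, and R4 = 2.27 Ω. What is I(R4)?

ΣG = 1/1.19 + 1/8.09 + 1/32.0 + 1/2.27 = 1.436.
Current divider: I(R4) = I_total · G_k/ΣG = 48.5 × (0.4405/1.436) = 48.5 × 0.3068 = 14.88 A.

I ≈ 14.9 A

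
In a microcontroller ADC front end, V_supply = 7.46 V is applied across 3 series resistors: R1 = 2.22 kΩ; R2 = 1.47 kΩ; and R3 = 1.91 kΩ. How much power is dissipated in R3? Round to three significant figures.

P ≈ 3.39 mW

The common current is I = 7.46/5.600 = 1.332 mA.
P = I²R = 1.775 × 1.91 = 3.389 mW.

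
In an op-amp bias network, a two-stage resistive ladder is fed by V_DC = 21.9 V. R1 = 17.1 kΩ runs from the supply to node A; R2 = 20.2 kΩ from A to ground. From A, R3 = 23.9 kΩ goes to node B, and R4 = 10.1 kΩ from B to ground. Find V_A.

V_A ≈ 9.32 V

Node A sees R2 in parallel with the series input of stage 2, R3 + R4 = 34.00 kΩ.
R2 ‖ (R3+R4) = 12.67 kΩ.
First divider: V_A = V_DC · 12.67/(17.1 + 12.67) = 9.321 V.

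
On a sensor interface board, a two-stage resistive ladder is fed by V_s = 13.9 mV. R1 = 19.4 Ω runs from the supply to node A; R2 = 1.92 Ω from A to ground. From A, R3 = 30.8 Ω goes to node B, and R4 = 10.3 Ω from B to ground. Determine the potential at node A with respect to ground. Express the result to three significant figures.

V_A ≈ 1.20 mV

Looking into the second stage from A: R3 + R4 = 41.10 Ω appears in parallel with R2.
Effective lower resistance at A: R2 ‖ 41.10 = 1.834 Ω.
So V_A = 13.9 × 0.08638 = 1.201 mV.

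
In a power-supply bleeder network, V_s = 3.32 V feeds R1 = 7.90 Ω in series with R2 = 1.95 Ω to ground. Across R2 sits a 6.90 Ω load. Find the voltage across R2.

V_out ≈ 0.536 V

First combine the lower leg with the load: R2 ‖ R_L = 1.520 Ω.
Voltage divider with the loaded lower leg: V_out = 3.32 × 1.520/(7.90 + 1.520) = 3.32 × 0.1614 = 0.5358 V.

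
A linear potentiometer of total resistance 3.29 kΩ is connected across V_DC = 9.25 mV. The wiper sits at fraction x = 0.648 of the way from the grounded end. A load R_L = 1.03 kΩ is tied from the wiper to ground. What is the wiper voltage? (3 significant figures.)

V_out ≈ 3.47 mV

Split the track: R_lower = x·R_p = 2.132 kΩ, R_upper = (1−x)·R_p = 1.158 kΩ.
(x·R_p) ‖ R_L = 0.6945 kΩ.
Loaded-divider output: V_out = 9.25 × 0.3749 = 3.468 mV.
(Unloaded: V_out = x·V_DC = 5.99 mV.)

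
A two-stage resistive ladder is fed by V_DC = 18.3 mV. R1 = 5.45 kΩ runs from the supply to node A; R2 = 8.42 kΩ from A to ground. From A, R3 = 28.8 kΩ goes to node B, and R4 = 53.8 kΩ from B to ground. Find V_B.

V_B ≈ 6.96 mV

Looking into the second stage from A: R3 + R4 = 82.60 kΩ appears in parallel with R2.
R2 ‖ (R3+R4) = 7.641 kΩ.
So V_A = 18.3 × 0.5837 = 10.68 mV.
V_B = V_A × 0.6513 = 6.957 mV.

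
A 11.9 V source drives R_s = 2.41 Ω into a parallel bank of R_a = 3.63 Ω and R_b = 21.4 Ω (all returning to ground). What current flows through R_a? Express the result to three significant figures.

Parallel bank: R_p = 1/(1/3.63 + 1/21.4) = 3.104 Ω.
V_A by voltage divider: V_A = 11.9 × 3.104/(2.41 + 3.104) = 6.698 V.
Branch current I = V_A/R_a = 6.698/3.63 = 1.845 A.

I ≈ 1.85 A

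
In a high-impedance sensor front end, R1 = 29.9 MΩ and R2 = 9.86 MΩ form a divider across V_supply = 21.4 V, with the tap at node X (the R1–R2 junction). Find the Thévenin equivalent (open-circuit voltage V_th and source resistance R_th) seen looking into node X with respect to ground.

V_th ≈ 5.31 V, R_th ≈ 7.41 MΩ

V_th is the unloaded tap voltage: V_supply · R2/(R1+R2) = 21.4 × 0.2480 = 5.307 V.
Zeroing V_supply shorts the top of R1 to ground, so R_th = R1 ‖ R2 = 7.415 MΩ.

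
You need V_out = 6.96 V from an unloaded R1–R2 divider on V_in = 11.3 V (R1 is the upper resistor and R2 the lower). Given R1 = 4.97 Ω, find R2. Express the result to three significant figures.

Required fraction k = V_out/V_in = 0.6159.
R2 = R1 · 0.6159/(1 − 0.6159) = 7.970 Ω.

R2 ≈ 7.97 Ω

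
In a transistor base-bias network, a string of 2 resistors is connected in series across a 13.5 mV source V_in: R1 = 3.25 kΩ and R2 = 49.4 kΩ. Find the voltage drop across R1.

V ≈ 0.833 mV

ΣR = 3.25 + 49.4 = 52.65 kΩ.
V = V_in · R/ΣR = 13.5 × 0.06173 = 0.8333 mV.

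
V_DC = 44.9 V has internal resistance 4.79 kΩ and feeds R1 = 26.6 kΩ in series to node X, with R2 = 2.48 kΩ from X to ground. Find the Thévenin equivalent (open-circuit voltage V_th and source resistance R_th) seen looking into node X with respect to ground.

R1' = 4.79 + 26.6 = 31.39 kΩ (source resistance + R1).
With X open, the divider is unloaded: V_th = 44.9 × 2.48/33.87 = 3.288 V.
Zeroing V_DC shorts the top of R1' to ground, so R_th = R1' ‖ R2 = 2.298 kΩ.

V_th ≈ 3.29 V, R_th ≈ 2.30 kΩ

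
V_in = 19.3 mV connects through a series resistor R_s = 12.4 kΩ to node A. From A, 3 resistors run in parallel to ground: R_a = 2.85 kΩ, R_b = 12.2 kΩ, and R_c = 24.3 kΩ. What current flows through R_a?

I ≈ 0.985 µA

Combine the parallel branches: R_p = (1/2.85 + 1/12.2 + 1/24.3)⁻¹ = 2.110 kΩ.
Node voltage V_A = V_in · R_p/(R_s + R_p) = 19.3 × 0.1454 = 2.806 mV.
I(R_a) = V_A / R_a = 2.806/2.85 = 0.9846 µA.
(Check via current divider: I_total = 1.330 µA; share G_k/ΣG = 0.7403 → same result.)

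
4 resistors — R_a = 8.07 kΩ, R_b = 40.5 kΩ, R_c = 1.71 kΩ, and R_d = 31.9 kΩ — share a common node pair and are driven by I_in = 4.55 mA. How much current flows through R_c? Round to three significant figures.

ΣG = 1/8.07 + 1/40.5 + 1/1.71 + 1/31.9 = 0.7648.
R_c takes the fraction G_k/ΣG = 0.5848/0.7648 = 0.7647, so I = 4.55 × 0.7647 = 3.479 mA.

I ≈ 3.48 mA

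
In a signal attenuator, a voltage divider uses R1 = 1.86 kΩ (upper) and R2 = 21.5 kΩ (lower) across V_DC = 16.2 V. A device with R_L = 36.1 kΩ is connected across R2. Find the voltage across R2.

V_out ≈ 14.2 V

R2 ‖ R_L = (21.5 × 36.1)/(21.5 + 36.1) = 13.47 kΩ.
Now apply the divider: V_out = 16.2 × 0.8787 = 14.24 V.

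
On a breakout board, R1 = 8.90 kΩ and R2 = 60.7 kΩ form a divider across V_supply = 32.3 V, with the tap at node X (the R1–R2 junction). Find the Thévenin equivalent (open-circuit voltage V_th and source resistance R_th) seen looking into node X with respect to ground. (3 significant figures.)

Open-circuit (no load on X): V_th = V_supply · R2/(R1 + R2) = 32.3 × 60.7/(8.900 + 60.7) = 28.17 V.
Looking into X with the source shorted: R_th = R1·R2/(R1+R2) = 8.900 × 60.7/69.60 = 7.762 kΩ.

V_th ≈ 28.2 V, R_th ≈ 7.76 kΩ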